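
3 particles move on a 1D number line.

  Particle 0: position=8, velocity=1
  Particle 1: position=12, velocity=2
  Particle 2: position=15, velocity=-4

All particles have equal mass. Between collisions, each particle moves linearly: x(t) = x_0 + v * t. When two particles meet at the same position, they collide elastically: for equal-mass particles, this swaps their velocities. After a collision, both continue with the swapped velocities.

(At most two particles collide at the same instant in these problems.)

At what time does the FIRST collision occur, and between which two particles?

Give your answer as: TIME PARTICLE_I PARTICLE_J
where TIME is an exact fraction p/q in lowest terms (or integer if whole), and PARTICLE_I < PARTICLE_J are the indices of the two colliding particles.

Answer: 1/2 1 2

Derivation:
Pair (0,1): pos 8,12 vel 1,2 -> not approaching (rel speed -1 <= 0)
Pair (1,2): pos 12,15 vel 2,-4 -> gap=3, closing at 6/unit, collide at t=1/2
Earliest collision: t=1/2 between 1 and 2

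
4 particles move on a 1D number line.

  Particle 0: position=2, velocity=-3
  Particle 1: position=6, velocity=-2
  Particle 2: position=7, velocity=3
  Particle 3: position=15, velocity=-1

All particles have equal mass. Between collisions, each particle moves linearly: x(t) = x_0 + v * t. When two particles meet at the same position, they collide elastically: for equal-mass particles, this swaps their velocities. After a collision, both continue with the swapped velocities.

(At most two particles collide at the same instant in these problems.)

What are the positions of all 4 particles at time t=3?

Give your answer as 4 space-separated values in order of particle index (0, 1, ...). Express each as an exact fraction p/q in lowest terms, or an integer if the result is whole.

Answer: -7 0 12 16

Derivation:
Collision at t=2: particles 2 and 3 swap velocities; positions: p0=-4 p1=2 p2=13 p3=13; velocities now: v0=-3 v1=-2 v2=-1 v3=3
Advance to t=3 (no further collisions before then); velocities: v0=-3 v1=-2 v2=-1 v3=3; positions = -7 0 12 16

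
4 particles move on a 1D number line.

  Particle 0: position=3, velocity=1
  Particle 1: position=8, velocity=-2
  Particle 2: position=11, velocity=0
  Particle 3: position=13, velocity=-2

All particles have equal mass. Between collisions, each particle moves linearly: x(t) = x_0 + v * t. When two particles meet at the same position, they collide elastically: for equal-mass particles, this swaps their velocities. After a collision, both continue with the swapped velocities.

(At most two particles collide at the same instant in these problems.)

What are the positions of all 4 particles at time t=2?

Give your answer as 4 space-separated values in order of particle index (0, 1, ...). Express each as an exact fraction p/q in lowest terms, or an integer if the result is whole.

Collision at t=1: particles 2 and 3 swap velocities; positions: p0=4 p1=6 p2=11 p3=11; velocities now: v0=1 v1=-2 v2=-2 v3=0
Collision at t=5/3: particles 0 and 1 swap velocities; positions: p0=14/3 p1=14/3 p2=29/3 p3=11; velocities now: v0=-2 v1=1 v2=-2 v3=0
Advance to t=2 (no further collisions before then); velocities: v0=-2 v1=1 v2=-2 v3=0; positions = 4 5 9 11

Answer: 4 5 9 11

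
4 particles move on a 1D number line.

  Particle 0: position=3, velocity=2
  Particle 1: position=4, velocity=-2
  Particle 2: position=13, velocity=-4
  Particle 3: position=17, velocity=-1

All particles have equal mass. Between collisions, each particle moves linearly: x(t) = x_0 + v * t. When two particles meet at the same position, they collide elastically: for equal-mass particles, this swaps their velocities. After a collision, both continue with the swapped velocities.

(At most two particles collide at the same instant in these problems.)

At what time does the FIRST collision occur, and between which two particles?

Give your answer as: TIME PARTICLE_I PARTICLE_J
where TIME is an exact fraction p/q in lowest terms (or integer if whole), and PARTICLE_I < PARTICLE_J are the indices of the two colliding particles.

Pair (0,1): pos 3,4 vel 2,-2 -> gap=1, closing at 4/unit, collide at t=1/4
Pair (1,2): pos 4,13 vel -2,-4 -> gap=9, closing at 2/unit, collide at t=9/2
Pair (2,3): pos 13,17 vel -4,-1 -> not approaching (rel speed -3 <= 0)
Earliest collision: t=1/4 between 0 and 1

Answer: 1/4 0 1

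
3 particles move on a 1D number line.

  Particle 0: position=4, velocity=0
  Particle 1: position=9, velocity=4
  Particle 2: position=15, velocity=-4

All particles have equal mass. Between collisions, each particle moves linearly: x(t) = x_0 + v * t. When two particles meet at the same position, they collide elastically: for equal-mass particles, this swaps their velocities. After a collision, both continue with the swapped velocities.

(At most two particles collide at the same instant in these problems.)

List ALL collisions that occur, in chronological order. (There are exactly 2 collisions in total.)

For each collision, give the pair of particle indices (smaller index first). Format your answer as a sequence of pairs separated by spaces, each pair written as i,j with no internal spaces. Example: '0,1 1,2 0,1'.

Answer: 1,2 0,1

Derivation:
Collision at t=3/4: particles 1 and 2 swap velocities; positions: p0=4 p1=12 p2=12; velocities now: v0=0 v1=-4 v2=4
Collision at t=11/4: particles 0 and 1 swap velocities; positions: p0=4 p1=4 p2=20; velocities now: v0=-4 v1=0 v2=4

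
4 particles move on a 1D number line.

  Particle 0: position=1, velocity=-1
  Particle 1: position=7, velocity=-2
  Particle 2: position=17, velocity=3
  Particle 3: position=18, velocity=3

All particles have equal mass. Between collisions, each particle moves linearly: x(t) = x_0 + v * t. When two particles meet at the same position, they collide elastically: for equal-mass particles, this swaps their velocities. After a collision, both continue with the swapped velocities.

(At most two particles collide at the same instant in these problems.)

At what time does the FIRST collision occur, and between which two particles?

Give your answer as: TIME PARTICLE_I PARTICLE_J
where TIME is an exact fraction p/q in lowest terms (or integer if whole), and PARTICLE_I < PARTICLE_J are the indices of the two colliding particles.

Pair (0,1): pos 1,7 vel -1,-2 -> gap=6, closing at 1/unit, collide at t=6
Pair (1,2): pos 7,17 vel -2,3 -> not approaching (rel speed -5 <= 0)
Pair (2,3): pos 17,18 vel 3,3 -> not approaching (rel speed 0 <= 0)
Earliest collision: t=6 between 0 and 1

Answer: 6 0 1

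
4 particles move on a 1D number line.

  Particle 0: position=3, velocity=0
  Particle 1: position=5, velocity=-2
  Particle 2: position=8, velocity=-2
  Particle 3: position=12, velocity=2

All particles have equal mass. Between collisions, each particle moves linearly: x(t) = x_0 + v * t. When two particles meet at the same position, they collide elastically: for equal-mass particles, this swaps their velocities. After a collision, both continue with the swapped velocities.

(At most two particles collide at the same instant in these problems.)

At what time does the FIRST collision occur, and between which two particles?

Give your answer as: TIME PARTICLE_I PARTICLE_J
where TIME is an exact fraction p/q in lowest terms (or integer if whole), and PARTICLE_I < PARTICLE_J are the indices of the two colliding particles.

Pair (0,1): pos 3,5 vel 0,-2 -> gap=2, closing at 2/unit, collide at t=1
Pair (1,2): pos 5,8 vel -2,-2 -> not approaching (rel speed 0 <= 0)
Pair (2,3): pos 8,12 vel -2,2 -> not approaching (rel speed -4 <= 0)
Earliest collision: t=1 between 0 and 1

Answer: 1 0 1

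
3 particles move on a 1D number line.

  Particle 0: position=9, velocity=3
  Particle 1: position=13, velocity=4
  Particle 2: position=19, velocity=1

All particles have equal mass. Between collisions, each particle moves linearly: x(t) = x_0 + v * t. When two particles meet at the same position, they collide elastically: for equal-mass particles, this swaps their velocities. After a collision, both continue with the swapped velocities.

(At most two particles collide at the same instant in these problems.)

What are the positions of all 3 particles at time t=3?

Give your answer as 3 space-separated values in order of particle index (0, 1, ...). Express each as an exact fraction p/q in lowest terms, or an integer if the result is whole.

Answer: 18 22 25

Derivation:
Collision at t=2: particles 1 and 2 swap velocities; positions: p0=15 p1=21 p2=21; velocities now: v0=3 v1=1 v2=4
Advance to t=3 (no further collisions before then); velocities: v0=3 v1=1 v2=4; positions = 18 22 25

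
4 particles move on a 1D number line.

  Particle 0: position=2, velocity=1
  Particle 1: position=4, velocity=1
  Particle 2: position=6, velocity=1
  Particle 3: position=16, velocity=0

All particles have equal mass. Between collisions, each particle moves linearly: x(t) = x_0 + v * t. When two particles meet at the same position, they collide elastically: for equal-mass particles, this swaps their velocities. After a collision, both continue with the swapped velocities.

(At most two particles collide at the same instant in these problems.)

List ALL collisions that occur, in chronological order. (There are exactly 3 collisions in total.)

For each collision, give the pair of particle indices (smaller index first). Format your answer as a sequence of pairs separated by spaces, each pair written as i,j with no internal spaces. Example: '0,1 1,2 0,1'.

Collision at t=10: particles 2 and 3 swap velocities; positions: p0=12 p1=14 p2=16 p3=16; velocities now: v0=1 v1=1 v2=0 v3=1
Collision at t=12: particles 1 and 2 swap velocities; positions: p0=14 p1=16 p2=16 p3=18; velocities now: v0=1 v1=0 v2=1 v3=1
Collision at t=14: particles 0 and 1 swap velocities; positions: p0=16 p1=16 p2=18 p3=20; velocities now: v0=0 v1=1 v2=1 v3=1

Answer: 2,3 1,2 0,1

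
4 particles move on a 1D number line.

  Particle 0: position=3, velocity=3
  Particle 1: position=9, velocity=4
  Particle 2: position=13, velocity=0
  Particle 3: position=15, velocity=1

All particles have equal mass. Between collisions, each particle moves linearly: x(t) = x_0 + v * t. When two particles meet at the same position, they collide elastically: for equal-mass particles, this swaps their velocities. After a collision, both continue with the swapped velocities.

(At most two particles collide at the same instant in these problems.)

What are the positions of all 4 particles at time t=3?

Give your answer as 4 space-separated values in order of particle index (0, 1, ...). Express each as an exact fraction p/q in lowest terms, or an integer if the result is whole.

Collision at t=1: particles 1 and 2 swap velocities; positions: p0=6 p1=13 p2=13 p3=16; velocities now: v0=3 v1=0 v2=4 v3=1
Collision at t=2: particles 2 and 3 swap velocities; positions: p0=9 p1=13 p2=17 p3=17; velocities now: v0=3 v1=0 v2=1 v3=4
Advance to t=3 (no further collisions before then); velocities: v0=3 v1=0 v2=1 v3=4; positions = 12 13 18 21

Answer: 12 13 18 21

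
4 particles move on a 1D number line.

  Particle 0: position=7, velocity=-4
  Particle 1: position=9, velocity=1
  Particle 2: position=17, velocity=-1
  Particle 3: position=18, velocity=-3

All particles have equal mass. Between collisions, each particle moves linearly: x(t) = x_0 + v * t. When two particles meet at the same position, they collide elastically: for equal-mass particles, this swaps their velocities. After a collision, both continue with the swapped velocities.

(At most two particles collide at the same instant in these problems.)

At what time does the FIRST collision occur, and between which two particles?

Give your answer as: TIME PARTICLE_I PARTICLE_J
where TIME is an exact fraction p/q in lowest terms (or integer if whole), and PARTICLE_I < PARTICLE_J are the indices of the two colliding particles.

Answer: 1/2 2 3

Derivation:
Pair (0,1): pos 7,9 vel -4,1 -> not approaching (rel speed -5 <= 0)
Pair (1,2): pos 9,17 vel 1,-1 -> gap=8, closing at 2/unit, collide at t=4
Pair (2,3): pos 17,18 vel -1,-3 -> gap=1, closing at 2/unit, collide at t=1/2
Earliest collision: t=1/2 between 2 and 3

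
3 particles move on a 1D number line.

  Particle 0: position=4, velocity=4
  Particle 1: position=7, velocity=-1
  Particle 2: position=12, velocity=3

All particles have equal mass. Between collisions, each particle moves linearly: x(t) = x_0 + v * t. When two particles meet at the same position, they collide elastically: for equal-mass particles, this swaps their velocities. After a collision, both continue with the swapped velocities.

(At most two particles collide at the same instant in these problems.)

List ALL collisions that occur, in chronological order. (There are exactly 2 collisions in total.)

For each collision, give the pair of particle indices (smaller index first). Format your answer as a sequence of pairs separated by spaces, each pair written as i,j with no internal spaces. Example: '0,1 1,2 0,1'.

Collision at t=3/5: particles 0 and 1 swap velocities; positions: p0=32/5 p1=32/5 p2=69/5; velocities now: v0=-1 v1=4 v2=3
Collision at t=8: particles 1 and 2 swap velocities; positions: p0=-1 p1=36 p2=36; velocities now: v0=-1 v1=3 v2=4

Answer: 0,1 1,2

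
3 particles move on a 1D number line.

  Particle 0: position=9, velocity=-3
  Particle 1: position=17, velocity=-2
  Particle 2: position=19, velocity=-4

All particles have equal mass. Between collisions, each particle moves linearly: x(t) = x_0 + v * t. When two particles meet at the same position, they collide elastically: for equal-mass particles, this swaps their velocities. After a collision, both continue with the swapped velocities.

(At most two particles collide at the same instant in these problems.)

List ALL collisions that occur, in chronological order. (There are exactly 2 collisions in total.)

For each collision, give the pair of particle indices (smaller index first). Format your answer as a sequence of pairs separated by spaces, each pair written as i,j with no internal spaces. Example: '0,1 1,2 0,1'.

Collision at t=1: particles 1 and 2 swap velocities; positions: p0=6 p1=15 p2=15; velocities now: v0=-3 v1=-4 v2=-2
Collision at t=10: particles 0 and 1 swap velocities; positions: p0=-21 p1=-21 p2=-3; velocities now: v0=-4 v1=-3 v2=-2

Answer: 1,2 0,1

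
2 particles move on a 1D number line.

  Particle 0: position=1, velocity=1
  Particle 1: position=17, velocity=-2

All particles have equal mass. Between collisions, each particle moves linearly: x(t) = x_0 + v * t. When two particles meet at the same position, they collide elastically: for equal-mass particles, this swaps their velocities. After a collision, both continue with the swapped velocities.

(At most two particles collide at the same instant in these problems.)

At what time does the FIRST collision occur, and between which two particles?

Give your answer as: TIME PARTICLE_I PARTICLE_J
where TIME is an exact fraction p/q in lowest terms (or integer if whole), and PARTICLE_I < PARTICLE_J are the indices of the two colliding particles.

Pair (0,1): pos 1,17 vel 1,-2 -> gap=16, closing at 3/unit, collide at t=16/3
Earliest collision: t=16/3 between 0 and 1

Answer: 16/3 0 1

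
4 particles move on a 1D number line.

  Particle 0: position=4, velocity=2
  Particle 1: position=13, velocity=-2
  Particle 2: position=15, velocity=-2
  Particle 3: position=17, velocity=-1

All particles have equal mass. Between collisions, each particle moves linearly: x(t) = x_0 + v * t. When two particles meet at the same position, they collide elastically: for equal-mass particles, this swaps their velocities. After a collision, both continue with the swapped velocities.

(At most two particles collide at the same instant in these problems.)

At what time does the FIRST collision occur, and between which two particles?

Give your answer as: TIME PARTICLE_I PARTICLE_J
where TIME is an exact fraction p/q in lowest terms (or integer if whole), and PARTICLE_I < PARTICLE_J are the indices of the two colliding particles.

Pair (0,1): pos 4,13 vel 2,-2 -> gap=9, closing at 4/unit, collide at t=9/4
Pair (1,2): pos 13,15 vel -2,-2 -> not approaching (rel speed 0 <= 0)
Pair (2,3): pos 15,17 vel -2,-1 -> not approaching (rel speed -1 <= 0)
Earliest collision: t=9/4 between 0 and 1

Answer: 9/4 0 1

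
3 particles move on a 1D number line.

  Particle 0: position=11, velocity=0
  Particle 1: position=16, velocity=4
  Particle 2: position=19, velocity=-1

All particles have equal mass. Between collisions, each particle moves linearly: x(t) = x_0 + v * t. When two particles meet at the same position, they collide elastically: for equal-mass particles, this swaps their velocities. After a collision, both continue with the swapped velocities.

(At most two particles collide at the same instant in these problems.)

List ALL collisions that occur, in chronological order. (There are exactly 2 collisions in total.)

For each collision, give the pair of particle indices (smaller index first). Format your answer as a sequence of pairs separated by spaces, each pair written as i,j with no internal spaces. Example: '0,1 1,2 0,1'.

Answer: 1,2 0,1

Derivation:
Collision at t=3/5: particles 1 and 2 swap velocities; positions: p0=11 p1=92/5 p2=92/5; velocities now: v0=0 v1=-1 v2=4
Collision at t=8: particles 0 and 1 swap velocities; positions: p0=11 p1=11 p2=48; velocities now: v0=-1 v1=0 v2=4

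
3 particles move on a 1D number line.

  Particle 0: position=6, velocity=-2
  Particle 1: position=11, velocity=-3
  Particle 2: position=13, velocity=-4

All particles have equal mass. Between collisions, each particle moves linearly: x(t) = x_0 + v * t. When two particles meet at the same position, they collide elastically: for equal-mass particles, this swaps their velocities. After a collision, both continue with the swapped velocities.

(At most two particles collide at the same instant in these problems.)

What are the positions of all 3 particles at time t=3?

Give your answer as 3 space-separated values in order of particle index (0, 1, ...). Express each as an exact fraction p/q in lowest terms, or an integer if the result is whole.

Answer: 0 1 2

Derivation:
Collision at t=2: particles 1 and 2 swap velocities; positions: p0=2 p1=5 p2=5; velocities now: v0=-2 v1=-4 v2=-3
Advance to t=3 (no further collisions before then); velocities: v0=-2 v1=-4 v2=-3; positions = 0 1 2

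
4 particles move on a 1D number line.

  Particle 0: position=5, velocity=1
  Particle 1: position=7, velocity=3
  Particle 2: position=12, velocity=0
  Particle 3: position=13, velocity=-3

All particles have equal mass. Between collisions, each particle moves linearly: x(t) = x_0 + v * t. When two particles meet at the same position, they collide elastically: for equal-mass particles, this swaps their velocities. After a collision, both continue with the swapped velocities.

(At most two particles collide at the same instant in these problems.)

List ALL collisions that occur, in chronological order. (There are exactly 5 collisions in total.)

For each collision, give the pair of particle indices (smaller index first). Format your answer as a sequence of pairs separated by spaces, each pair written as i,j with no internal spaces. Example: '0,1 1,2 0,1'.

Collision at t=1/3: particles 2 and 3 swap velocities; positions: p0=16/3 p1=8 p2=12 p3=12; velocities now: v0=1 v1=3 v2=-3 v3=0
Collision at t=1: particles 1 and 2 swap velocities; positions: p0=6 p1=10 p2=10 p3=12; velocities now: v0=1 v1=-3 v2=3 v3=0
Collision at t=5/3: particles 2 and 3 swap velocities; positions: p0=20/3 p1=8 p2=12 p3=12; velocities now: v0=1 v1=-3 v2=0 v3=3
Collision at t=2: particles 0 and 1 swap velocities; positions: p0=7 p1=7 p2=12 p3=13; velocities now: v0=-3 v1=1 v2=0 v3=3
Collision at t=7: particles 1 and 2 swap velocities; positions: p0=-8 p1=12 p2=12 p3=28; velocities now: v0=-3 v1=0 v2=1 v3=3

Answer: 2,3 1,2 2,3 0,1 1,2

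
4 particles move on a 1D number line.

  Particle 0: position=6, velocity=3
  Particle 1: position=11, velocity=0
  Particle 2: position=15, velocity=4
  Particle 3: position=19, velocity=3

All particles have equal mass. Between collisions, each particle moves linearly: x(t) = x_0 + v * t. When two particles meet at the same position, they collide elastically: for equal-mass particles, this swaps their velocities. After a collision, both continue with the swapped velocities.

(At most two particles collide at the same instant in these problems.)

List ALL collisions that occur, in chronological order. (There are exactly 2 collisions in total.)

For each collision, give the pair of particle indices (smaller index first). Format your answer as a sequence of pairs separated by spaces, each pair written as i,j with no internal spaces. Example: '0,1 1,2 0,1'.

Collision at t=5/3: particles 0 and 1 swap velocities; positions: p0=11 p1=11 p2=65/3 p3=24; velocities now: v0=0 v1=3 v2=4 v3=3
Collision at t=4: particles 2 and 3 swap velocities; positions: p0=11 p1=18 p2=31 p3=31; velocities now: v0=0 v1=3 v2=3 v3=4

Answer: 0,1 2,3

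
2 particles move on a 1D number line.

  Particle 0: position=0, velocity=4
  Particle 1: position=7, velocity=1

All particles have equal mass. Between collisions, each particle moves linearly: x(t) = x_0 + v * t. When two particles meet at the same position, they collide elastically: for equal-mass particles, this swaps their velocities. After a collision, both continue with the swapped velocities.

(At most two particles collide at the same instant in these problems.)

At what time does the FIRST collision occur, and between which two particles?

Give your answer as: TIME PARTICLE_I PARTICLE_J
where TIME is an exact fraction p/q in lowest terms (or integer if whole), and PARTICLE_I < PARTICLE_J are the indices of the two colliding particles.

Pair (0,1): pos 0,7 vel 4,1 -> gap=7, closing at 3/unit, collide at t=7/3
Earliest collision: t=7/3 between 0 and 1

Answer: 7/3 0 1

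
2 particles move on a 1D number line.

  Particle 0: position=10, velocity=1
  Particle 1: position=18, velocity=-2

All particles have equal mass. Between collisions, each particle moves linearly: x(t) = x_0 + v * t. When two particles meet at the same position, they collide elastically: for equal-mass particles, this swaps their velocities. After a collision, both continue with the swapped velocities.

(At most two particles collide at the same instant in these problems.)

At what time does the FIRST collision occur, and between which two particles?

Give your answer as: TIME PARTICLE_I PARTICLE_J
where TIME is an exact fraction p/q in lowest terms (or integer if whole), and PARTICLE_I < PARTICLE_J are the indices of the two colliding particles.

Answer: 8/3 0 1

Derivation:
Pair (0,1): pos 10,18 vel 1,-2 -> gap=8, closing at 3/unit, collide at t=8/3
Earliest collision: t=8/3 between 0 and 1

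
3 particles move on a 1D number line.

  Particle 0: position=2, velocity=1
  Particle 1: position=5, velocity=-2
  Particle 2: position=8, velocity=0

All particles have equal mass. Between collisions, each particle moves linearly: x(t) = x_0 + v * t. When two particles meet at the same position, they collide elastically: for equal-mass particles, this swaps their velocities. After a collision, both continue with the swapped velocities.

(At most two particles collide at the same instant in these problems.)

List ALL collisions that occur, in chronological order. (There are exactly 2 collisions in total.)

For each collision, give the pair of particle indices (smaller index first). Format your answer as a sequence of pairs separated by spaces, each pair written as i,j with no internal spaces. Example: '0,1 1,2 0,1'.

Answer: 0,1 1,2

Derivation:
Collision at t=1: particles 0 and 1 swap velocities; positions: p0=3 p1=3 p2=8; velocities now: v0=-2 v1=1 v2=0
Collision at t=6: particles 1 and 2 swap velocities; positions: p0=-7 p1=8 p2=8; velocities now: v0=-2 v1=0 v2=1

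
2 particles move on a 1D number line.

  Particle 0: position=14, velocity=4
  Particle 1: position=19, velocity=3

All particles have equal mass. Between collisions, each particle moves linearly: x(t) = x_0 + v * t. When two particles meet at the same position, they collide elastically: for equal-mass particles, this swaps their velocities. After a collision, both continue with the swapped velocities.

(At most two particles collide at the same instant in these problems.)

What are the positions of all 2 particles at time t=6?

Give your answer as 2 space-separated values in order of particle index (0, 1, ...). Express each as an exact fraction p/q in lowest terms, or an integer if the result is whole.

Collision at t=5: particles 0 and 1 swap velocities; positions: p0=34 p1=34; velocities now: v0=3 v1=4
Advance to t=6 (no further collisions before then); velocities: v0=3 v1=4; positions = 37 38

Answer: 37 38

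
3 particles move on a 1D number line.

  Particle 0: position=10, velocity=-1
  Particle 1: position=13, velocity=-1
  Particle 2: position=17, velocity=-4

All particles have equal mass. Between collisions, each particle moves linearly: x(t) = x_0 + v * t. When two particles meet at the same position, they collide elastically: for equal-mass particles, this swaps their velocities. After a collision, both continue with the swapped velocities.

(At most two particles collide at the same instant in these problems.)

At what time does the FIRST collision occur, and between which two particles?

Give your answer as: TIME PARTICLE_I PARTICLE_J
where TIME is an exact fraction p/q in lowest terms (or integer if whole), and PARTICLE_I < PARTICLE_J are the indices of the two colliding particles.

Answer: 4/3 1 2

Derivation:
Pair (0,1): pos 10,13 vel -1,-1 -> not approaching (rel speed 0 <= 0)
Pair (1,2): pos 13,17 vel -1,-4 -> gap=4, closing at 3/unit, collide at t=4/3
Earliest collision: t=4/3 between 1 and 2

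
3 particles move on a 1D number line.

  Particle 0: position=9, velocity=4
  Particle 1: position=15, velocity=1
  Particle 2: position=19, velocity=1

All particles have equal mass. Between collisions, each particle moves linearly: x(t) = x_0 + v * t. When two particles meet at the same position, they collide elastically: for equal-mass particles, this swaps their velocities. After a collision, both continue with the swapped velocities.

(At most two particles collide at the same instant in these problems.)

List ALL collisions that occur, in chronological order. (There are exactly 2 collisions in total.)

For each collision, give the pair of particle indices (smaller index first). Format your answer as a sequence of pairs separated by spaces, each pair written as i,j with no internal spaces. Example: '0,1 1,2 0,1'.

Answer: 0,1 1,2

Derivation:
Collision at t=2: particles 0 and 1 swap velocities; positions: p0=17 p1=17 p2=21; velocities now: v0=1 v1=4 v2=1
Collision at t=10/3: particles 1 and 2 swap velocities; positions: p0=55/3 p1=67/3 p2=67/3; velocities now: v0=1 v1=1 v2=4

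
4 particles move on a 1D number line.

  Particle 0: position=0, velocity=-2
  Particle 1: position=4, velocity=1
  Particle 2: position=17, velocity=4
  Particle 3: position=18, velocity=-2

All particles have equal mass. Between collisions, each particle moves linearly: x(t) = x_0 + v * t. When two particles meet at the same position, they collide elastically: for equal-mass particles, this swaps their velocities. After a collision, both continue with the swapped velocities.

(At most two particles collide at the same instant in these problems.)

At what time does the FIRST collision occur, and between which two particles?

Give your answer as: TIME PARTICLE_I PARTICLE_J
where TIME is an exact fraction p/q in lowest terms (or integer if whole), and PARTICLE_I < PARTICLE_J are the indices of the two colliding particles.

Pair (0,1): pos 0,4 vel -2,1 -> not approaching (rel speed -3 <= 0)
Pair (1,2): pos 4,17 vel 1,4 -> not approaching (rel speed -3 <= 0)
Pair (2,3): pos 17,18 vel 4,-2 -> gap=1, closing at 6/unit, collide at t=1/6
Earliest collision: t=1/6 between 2 and 3

Answer: 1/6 2 3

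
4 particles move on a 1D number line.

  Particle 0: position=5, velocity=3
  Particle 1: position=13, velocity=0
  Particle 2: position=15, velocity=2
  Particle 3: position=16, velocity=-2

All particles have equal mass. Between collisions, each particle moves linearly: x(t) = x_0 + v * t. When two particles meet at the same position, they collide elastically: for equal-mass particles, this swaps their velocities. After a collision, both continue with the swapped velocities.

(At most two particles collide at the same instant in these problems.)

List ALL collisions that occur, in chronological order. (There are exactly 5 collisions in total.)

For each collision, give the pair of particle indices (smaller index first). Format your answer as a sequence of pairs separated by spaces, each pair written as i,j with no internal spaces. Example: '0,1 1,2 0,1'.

Answer: 2,3 1,2 0,1 1,2 2,3

Derivation:
Collision at t=1/4: particles 2 and 3 swap velocities; positions: p0=23/4 p1=13 p2=31/2 p3=31/2; velocities now: v0=3 v1=0 v2=-2 v3=2
Collision at t=3/2: particles 1 and 2 swap velocities; positions: p0=19/2 p1=13 p2=13 p3=18; velocities now: v0=3 v1=-2 v2=0 v3=2
Collision at t=11/5: particles 0 and 1 swap velocities; positions: p0=58/5 p1=58/5 p2=13 p3=97/5; velocities now: v0=-2 v1=3 v2=0 v3=2
Collision at t=8/3: particles 1 and 2 swap velocities; positions: p0=32/3 p1=13 p2=13 p3=61/3; velocities now: v0=-2 v1=0 v2=3 v3=2
Collision at t=10: particles 2 and 3 swap velocities; positions: p0=-4 p1=13 p2=35 p3=35; velocities now: v0=-2 v1=0 v2=2 v3=3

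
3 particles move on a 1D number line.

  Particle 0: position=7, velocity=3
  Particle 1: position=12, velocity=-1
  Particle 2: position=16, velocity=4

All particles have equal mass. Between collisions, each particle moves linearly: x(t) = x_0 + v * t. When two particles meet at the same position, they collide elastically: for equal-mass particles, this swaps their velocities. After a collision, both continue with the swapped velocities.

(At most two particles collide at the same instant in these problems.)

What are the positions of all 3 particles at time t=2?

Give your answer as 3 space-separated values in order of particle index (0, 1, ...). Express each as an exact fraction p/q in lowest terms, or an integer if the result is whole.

Answer: 10 13 24

Derivation:
Collision at t=5/4: particles 0 and 1 swap velocities; positions: p0=43/4 p1=43/4 p2=21; velocities now: v0=-1 v1=3 v2=4
Advance to t=2 (no further collisions before then); velocities: v0=-1 v1=3 v2=4; positions = 10 13 24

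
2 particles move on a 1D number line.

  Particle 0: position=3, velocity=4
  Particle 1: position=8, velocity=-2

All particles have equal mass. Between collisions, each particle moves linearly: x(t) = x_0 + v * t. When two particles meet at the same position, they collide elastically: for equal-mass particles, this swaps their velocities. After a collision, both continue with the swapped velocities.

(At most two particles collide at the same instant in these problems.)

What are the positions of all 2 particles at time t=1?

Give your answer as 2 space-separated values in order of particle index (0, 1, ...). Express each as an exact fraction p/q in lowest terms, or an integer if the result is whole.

Collision at t=5/6: particles 0 and 1 swap velocities; positions: p0=19/3 p1=19/3; velocities now: v0=-2 v1=4
Advance to t=1 (no further collisions before then); velocities: v0=-2 v1=4; positions = 6 7

Answer: 6 7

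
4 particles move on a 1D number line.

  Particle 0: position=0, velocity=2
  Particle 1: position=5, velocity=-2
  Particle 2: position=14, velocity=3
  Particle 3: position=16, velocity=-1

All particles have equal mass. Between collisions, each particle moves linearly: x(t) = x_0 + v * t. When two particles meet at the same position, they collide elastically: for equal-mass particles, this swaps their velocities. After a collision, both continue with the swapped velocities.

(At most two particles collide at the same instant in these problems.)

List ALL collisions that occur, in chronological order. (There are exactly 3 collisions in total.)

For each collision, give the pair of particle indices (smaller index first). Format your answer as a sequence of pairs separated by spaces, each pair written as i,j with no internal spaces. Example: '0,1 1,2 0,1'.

Answer: 2,3 0,1 1,2

Derivation:
Collision at t=1/2: particles 2 and 3 swap velocities; positions: p0=1 p1=4 p2=31/2 p3=31/2; velocities now: v0=2 v1=-2 v2=-1 v3=3
Collision at t=5/4: particles 0 and 1 swap velocities; positions: p0=5/2 p1=5/2 p2=59/4 p3=71/4; velocities now: v0=-2 v1=2 v2=-1 v3=3
Collision at t=16/3: particles 1 and 2 swap velocities; positions: p0=-17/3 p1=32/3 p2=32/3 p3=30; velocities now: v0=-2 v1=-1 v2=2 v3=3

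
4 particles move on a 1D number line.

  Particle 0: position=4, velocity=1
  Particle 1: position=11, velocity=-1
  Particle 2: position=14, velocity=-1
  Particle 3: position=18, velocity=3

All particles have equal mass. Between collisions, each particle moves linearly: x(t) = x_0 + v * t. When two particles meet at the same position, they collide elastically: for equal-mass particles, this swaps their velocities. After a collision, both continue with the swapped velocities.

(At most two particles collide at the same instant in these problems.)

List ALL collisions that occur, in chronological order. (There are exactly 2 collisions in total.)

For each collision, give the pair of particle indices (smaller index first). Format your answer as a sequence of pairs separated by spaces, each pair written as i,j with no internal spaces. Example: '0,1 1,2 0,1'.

Collision at t=7/2: particles 0 and 1 swap velocities; positions: p0=15/2 p1=15/2 p2=21/2 p3=57/2; velocities now: v0=-1 v1=1 v2=-1 v3=3
Collision at t=5: particles 1 and 2 swap velocities; positions: p0=6 p1=9 p2=9 p3=33; velocities now: v0=-1 v1=-1 v2=1 v3=3

Answer: 0,1 1,2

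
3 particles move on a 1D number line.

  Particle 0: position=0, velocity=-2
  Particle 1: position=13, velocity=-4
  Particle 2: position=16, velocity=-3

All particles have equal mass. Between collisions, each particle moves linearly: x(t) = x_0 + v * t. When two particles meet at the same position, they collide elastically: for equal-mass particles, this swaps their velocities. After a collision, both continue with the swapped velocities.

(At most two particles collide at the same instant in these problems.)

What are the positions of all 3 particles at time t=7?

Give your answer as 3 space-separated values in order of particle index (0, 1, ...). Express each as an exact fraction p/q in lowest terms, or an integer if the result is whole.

Collision at t=13/2: particles 0 and 1 swap velocities; positions: p0=-13 p1=-13 p2=-7/2; velocities now: v0=-4 v1=-2 v2=-3
Advance to t=7 (no further collisions before then); velocities: v0=-4 v1=-2 v2=-3; positions = -15 -14 -5

Answer: -15 -14 -5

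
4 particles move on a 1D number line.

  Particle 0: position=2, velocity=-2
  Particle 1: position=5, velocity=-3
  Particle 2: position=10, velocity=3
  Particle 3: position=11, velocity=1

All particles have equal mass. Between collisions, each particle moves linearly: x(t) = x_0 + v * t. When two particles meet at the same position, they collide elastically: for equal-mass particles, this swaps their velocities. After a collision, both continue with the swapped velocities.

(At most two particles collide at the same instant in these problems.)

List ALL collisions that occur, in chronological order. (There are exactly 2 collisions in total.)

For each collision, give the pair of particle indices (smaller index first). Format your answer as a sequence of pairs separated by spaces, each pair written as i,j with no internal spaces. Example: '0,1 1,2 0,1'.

Answer: 2,3 0,1

Derivation:
Collision at t=1/2: particles 2 and 3 swap velocities; positions: p0=1 p1=7/2 p2=23/2 p3=23/2; velocities now: v0=-2 v1=-3 v2=1 v3=3
Collision at t=3: particles 0 and 1 swap velocities; positions: p0=-4 p1=-4 p2=14 p3=19; velocities now: v0=-3 v1=-2 v2=1 v3=3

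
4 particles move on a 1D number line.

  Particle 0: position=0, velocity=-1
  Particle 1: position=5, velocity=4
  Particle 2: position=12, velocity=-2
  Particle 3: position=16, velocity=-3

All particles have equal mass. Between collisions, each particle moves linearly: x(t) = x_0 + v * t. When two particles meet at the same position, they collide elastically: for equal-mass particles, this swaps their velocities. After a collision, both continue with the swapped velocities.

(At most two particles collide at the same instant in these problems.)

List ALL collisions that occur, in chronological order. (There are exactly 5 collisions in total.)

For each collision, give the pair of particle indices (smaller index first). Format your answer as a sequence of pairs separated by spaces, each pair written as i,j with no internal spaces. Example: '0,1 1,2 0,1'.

Answer: 1,2 2,3 1,2 0,1 1,2

Derivation:
Collision at t=7/6: particles 1 and 2 swap velocities; positions: p0=-7/6 p1=29/3 p2=29/3 p3=25/2; velocities now: v0=-1 v1=-2 v2=4 v3=-3
Collision at t=11/7: particles 2 and 3 swap velocities; positions: p0=-11/7 p1=62/7 p2=79/7 p3=79/7; velocities now: v0=-1 v1=-2 v2=-3 v3=4
Collision at t=4: particles 1 and 2 swap velocities; positions: p0=-4 p1=4 p2=4 p3=21; velocities now: v0=-1 v1=-3 v2=-2 v3=4
Collision at t=8: particles 0 and 1 swap velocities; positions: p0=-8 p1=-8 p2=-4 p3=37; velocities now: v0=-3 v1=-1 v2=-2 v3=4
Collision at t=12: particles 1 and 2 swap velocities; positions: p0=-20 p1=-12 p2=-12 p3=53; velocities now: v0=-3 v1=-2 v2=-1 v3=4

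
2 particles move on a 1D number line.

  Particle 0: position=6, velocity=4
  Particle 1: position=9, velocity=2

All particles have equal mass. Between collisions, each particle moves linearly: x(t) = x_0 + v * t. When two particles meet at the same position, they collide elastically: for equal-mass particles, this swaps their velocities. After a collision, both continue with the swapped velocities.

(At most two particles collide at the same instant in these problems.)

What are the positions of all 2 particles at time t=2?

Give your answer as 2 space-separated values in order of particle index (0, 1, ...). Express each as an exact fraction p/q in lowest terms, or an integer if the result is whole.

Answer: 13 14

Derivation:
Collision at t=3/2: particles 0 and 1 swap velocities; positions: p0=12 p1=12; velocities now: v0=2 v1=4
Advance to t=2 (no further collisions before then); velocities: v0=2 v1=4; positions = 13 14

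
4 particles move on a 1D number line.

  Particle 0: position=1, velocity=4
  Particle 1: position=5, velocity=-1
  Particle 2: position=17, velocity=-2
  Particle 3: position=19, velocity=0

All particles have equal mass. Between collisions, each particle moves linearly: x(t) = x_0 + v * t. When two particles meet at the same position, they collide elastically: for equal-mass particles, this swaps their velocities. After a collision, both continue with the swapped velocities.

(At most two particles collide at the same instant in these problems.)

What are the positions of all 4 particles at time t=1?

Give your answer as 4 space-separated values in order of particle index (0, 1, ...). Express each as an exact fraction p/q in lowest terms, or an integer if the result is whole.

Answer: 4 5 15 19

Derivation:
Collision at t=4/5: particles 0 and 1 swap velocities; positions: p0=21/5 p1=21/5 p2=77/5 p3=19; velocities now: v0=-1 v1=4 v2=-2 v3=0
Advance to t=1 (no further collisions before then); velocities: v0=-1 v1=4 v2=-2 v3=0; positions = 4 5 15 19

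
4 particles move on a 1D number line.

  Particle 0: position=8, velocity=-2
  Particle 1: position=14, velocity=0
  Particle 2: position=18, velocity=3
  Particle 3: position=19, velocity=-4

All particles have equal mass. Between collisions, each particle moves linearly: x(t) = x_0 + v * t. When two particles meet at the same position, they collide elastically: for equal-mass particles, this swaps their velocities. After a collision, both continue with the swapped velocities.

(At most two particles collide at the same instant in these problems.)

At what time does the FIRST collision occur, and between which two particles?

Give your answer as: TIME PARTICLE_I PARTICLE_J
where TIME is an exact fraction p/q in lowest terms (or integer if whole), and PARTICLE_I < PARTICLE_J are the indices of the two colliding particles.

Pair (0,1): pos 8,14 vel -2,0 -> not approaching (rel speed -2 <= 0)
Pair (1,2): pos 14,18 vel 0,3 -> not approaching (rel speed -3 <= 0)
Pair (2,3): pos 18,19 vel 3,-4 -> gap=1, closing at 7/unit, collide at t=1/7
Earliest collision: t=1/7 between 2 and 3

Answer: 1/7 2 3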